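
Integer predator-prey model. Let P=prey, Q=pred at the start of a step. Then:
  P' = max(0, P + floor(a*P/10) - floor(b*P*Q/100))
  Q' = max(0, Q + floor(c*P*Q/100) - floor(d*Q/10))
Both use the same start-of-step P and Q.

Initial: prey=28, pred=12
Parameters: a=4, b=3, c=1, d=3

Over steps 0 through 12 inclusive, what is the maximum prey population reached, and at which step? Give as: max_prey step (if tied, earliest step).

Step 1: prey: 28+11-10=29; pred: 12+3-3=12
Step 2: prey: 29+11-10=30; pred: 12+3-3=12
Step 3: prey: 30+12-10=32; pred: 12+3-3=12
Step 4: prey: 32+12-11=33; pred: 12+3-3=12
Step 5: prey: 33+13-11=35; pred: 12+3-3=12
Step 6: prey: 35+14-12=37; pred: 12+4-3=13
Step 7: prey: 37+14-14=37; pred: 13+4-3=14
Step 8: prey: 37+14-15=36; pred: 14+5-4=15
Step 9: prey: 36+14-16=34; pred: 15+5-4=16
Step 10: prey: 34+13-16=31; pred: 16+5-4=17
Step 11: prey: 31+12-15=28; pred: 17+5-5=17
Step 12: prey: 28+11-14=25; pred: 17+4-5=16
Max prey = 37 at step 6

Answer: 37 6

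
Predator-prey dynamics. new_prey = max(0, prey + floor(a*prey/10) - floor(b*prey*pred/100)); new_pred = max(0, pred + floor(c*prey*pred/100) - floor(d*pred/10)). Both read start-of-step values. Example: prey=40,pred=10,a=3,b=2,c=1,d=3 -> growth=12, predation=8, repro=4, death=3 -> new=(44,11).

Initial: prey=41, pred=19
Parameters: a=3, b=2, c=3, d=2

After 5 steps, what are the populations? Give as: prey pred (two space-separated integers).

Step 1: prey: 41+12-15=38; pred: 19+23-3=39
Step 2: prey: 38+11-29=20; pred: 39+44-7=76
Step 3: prey: 20+6-30=0; pred: 76+45-15=106
Step 4: prey: 0+0-0=0; pred: 106+0-21=85
Step 5: prey: 0+0-0=0; pred: 85+0-17=68

Answer: 0 68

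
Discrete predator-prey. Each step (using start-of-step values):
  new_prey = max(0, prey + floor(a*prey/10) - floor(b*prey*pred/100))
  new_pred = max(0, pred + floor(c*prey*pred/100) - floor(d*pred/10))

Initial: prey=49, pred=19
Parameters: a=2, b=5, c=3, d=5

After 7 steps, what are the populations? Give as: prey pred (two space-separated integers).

Answer: 0 1

Derivation:
Step 1: prey: 49+9-46=12; pred: 19+27-9=37
Step 2: prey: 12+2-22=0; pred: 37+13-18=32
Step 3: prey: 0+0-0=0; pred: 32+0-16=16
Step 4: prey: 0+0-0=0; pred: 16+0-8=8
Step 5: prey: 0+0-0=0; pred: 8+0-4=4
Step 6: prey: 0+0-0=0; pred: 4+0-2=2
Step 7: prey: 0+0-0=0; pred: 2+0-1=1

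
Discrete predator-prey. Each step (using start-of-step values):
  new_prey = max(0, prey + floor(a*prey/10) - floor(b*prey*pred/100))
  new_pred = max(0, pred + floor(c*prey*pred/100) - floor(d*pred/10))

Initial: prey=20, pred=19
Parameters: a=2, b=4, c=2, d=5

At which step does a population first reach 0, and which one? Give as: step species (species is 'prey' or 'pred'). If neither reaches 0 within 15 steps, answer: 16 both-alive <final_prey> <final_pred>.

Step 1: prey: 20+4-15=9; pred: 19+7-9=17
Step 2: prey: 9+1-6=4; pred: 17+3-8=12
Step 3: prey: 4+0-1=3; pred: 12+0-6=6
Step 4: prey: 3+0-0=3; pred: 6+0-3=3
Step 5: prey: 3+0-0=3; pred: 3+0-1=2
Step 6: prey: 3+0-0=3; pred: 2+0-1=1
Step 7: prey: 3+0-0=3; pred: 1+0-0=1
Steps 8-15: state stable at prey=3, pred=1 (no change)
No extinction within 15 steps

Answer: 16 both-alive 3 1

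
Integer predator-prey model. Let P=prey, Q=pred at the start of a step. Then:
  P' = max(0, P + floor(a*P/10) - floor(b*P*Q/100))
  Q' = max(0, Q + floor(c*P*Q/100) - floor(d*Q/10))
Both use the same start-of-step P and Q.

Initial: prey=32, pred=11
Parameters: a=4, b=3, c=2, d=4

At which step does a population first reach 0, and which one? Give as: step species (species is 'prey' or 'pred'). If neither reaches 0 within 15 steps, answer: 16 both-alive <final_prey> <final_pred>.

Step 1: prey: 32+12-10=34; pred: 11+7-4=14
Step 2: prey: 34+13-14=33; pred: 14+9-5=18
Step 3: prey: 33+13-17=29; pred: 18+11-7=22
Step 4: prey: 29+11-19=21; pred: 22+12-8=26
Step 5: prey: 21+8-16=13; pred: 26+10-10=26
Step 6: prey: 13+5-10=8; pred: 26+6-10=22
Step 7: prey: 8+3-5=6; pred: 22+3-8=17
Step 8: prey: 6+2-3=5; pred: 17+2-6=13
Step 9: prey: 5+2-1=6; pred: 13+1-5=9
Step 10: prey: 6+2-1=7; pred: 9+1-3=7
Step 11: prey: 7+2-1=8; pred: 7+0-2=5
Step 12: prey: 8+3-1=10; pred: 5+0-2=3
Step 13: prey: 10+4-0=14; pred: 3+0-1=2
Step 14: prey: 14+5-0=19; pred: 2+0-0=2
Step 15: prey: 19+7-1=25; pred: 2+0-0=2
No extinction within 15 steps

Answer: 16 both-alive 25 2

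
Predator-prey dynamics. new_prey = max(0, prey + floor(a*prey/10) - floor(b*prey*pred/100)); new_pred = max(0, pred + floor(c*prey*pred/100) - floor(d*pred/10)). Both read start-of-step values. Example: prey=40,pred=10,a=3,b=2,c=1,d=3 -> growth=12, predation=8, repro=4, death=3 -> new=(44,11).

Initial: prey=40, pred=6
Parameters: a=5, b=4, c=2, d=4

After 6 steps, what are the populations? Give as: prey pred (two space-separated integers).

Step 1: prey: 40+20-9=51; pred: 6+4-2=8
Step 2: prey: 51+25-16=60; pred: 8+8-3=13
Step 3: prey: 60+30-31=59; pred: 13+15-5=23
Step 4: prey: 59+29-54=34; pred: 23+27-9=41
Step 5: prey: 34+17-55=0; pred: 41+27-16=52
Step 6: prey: 0+0-0=0; pred: 52+0-20=32

Answer: 0 32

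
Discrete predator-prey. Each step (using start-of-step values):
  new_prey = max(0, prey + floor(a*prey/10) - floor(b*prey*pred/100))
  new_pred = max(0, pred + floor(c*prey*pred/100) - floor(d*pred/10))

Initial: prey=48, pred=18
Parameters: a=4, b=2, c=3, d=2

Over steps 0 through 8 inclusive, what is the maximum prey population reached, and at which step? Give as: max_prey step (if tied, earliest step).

Answer: 50 1

Derivation:
Step 1: prey: 48+19-17=50; pred: 18+25-3=40
Step 2: prey: 50+20-40=30; pred: 40+60-8=92
Step 3: prey: 30+12-55=0; pred: 92+82-18=156
Step 4: prey: 0+0-0=0; pred: 156+0-31=125
Step 5: prey: 0+0-0=0; pred: 125+0-25=100
Step 6: prey: 0+0-0=0; pred: 100+0-20=80
Step 7: prey: 0+0-0=0; pred: 80+0-16=64
Step 8: prey: 0+0-0=0; pred: 64+0-12=52
Max prey = 50 at step 1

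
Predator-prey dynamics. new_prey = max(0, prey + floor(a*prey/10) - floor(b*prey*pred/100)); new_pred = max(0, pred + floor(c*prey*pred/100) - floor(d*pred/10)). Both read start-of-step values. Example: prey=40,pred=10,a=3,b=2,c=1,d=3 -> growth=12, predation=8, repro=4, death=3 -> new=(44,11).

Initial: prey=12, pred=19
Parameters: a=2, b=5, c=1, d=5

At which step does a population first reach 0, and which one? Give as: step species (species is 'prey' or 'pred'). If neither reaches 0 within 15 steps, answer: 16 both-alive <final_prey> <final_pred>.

Answer: 16 both-alive 2 1

Derivation:
Step 1: prey: 12+2-11=3; pred: 19+2-9=12
Step 2: prey: 3+0-1=2; pred: 12+0-6=6
Step 3: prey: 2+0-0=2; pred: 6+0-3=3
Step 4: prey: 2+0-0=2; pred: 3+0-1=2
Step 5: prey: 2+0-0=2; pred: 2+0-1=1
Step 6: prey: 2+0-0=2; pred: 1+0-0=1
Steps 7-15: state stable at prey=2, pred=1 (no change)
No extinction within 15 steps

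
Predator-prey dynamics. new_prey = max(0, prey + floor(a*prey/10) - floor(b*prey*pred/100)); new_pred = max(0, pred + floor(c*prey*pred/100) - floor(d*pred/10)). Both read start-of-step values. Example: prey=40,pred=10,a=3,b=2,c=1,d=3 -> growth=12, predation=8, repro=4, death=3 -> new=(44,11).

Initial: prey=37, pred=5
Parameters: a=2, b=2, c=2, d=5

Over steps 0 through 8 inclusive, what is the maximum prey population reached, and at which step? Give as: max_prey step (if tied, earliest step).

Answer: 48 3

Derivation:
Step 1: prey: 37+7-3=41; pred: 5+3-2=6
Step 2: prey: 41+8-4=45; pred: 6+4-3=7
Step 3: prey: 45+9-6=48; pred: 7+6-3=10
Step 4: prey: 48+9-9=48; pred: 10+9-5=14
Step 5: prey: 48+9-13=44; pred: 14+13-7=20
Step 6: prey: 44+8-17=35; pred: 20+17-10=27
Step 7: prey: 35+7-18=24; pred: 27+18-13=32
Step 8: prey: 24+4-15=13; pred: 32+15-16=31
Max prey = 48 at step 3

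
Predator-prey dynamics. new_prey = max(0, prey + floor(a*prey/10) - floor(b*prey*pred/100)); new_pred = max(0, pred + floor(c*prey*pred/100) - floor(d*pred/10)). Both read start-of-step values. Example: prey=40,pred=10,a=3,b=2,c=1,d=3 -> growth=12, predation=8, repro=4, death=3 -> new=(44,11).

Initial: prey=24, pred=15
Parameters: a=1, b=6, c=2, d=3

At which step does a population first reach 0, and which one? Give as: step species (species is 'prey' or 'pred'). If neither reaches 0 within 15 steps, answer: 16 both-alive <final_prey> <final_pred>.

Answer: 2 prey

Derivation:
Step 1: prey: 24+2-21=5; pred: 15+7-4=18
Step 2: prey: 5+0-5=0; pred: 18+1-5=14
First extinction: prey at step 2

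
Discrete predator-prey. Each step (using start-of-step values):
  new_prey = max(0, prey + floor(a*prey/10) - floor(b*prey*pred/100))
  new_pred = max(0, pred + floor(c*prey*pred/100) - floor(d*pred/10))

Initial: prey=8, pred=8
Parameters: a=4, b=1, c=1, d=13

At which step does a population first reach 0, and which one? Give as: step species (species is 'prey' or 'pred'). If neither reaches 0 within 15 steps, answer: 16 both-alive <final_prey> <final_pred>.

Answer: 1 pred

Derivation:
Step 1: prey: 8+3-0=11; pred: 8+0-10=0
First extinction: pred at step 1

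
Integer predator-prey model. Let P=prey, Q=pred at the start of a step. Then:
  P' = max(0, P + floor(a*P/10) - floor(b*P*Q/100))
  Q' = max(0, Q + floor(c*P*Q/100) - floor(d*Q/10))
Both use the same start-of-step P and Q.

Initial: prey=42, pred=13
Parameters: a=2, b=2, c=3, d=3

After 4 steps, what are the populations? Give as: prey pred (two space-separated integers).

Answer: 0 65

Derivation:
Step 1: prey: 42+8-10=40; pred: 13+16-3=26
Step 2: prey: 40+8-20=28; pred: 26+31-7=50
Step 3: prey: 28+5-28=5; pred: 50+42-15=77
Step 4: prey: 5+1-7=0; pred: 77+11-23=65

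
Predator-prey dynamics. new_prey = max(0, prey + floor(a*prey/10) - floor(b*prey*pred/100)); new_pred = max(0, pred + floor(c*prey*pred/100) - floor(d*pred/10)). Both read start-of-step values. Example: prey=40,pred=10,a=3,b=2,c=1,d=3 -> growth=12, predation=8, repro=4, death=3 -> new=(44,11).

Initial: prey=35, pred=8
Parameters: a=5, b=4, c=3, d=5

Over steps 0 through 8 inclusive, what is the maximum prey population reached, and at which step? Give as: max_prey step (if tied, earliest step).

Step 1: prey: 35+17-11=41; pred: 8+8-4=12
Step 2: prey: 41+20-19=42; pred: 12+14-6=20
Step 3: prey: 42+21-33=30; pred: 20+25-10=35
Step 4: prey: 30+15-42=3; pred: 35+31-17=49
Step 5: prey: 3+1-5=0; pred: 49+4-24=29
Step 6: prey: 0+0-0=0; pred: 29+0-14=15
Step 7: prey: 0+0-0=0; pred: 15+0-7=8
Step 8: prey: 0+0-0=0; pred: 8+0-4=4
Max prey = 42 at step 2

Answer: 42 2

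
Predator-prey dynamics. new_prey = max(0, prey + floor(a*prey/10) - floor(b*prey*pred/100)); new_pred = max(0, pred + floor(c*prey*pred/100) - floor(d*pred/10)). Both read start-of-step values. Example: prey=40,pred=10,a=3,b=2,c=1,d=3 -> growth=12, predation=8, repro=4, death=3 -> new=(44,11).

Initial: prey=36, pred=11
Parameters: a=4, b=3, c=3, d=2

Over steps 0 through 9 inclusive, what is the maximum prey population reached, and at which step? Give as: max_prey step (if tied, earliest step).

Answer: 39 1

Derivation:
Step 1: prey: 36+14-11=39; pred: 11+11-2=20
Step 2: prey: 39+15-23=31; pred: 20+23-4=39
Step 3: prey: 31+12-36=7; pred: 39+36-7=68
Step 4: prey: 7+2-14=0; pred: 68+14-13=69
Step 5: prey: 0+0-0=0; pred: 69+0-13=56
Step 6: prey: 0+0-0=0; pred: 56+0-11=45
Step 7: prey: 0+0-0=0; pred: 45+0-9=36
Step 8: prey: 0+0-0=0; pred: 36+0-7=29
Step 9: prey: 0+0-0=0; pred: 29+0-5=24
Max prey = 39 at step 1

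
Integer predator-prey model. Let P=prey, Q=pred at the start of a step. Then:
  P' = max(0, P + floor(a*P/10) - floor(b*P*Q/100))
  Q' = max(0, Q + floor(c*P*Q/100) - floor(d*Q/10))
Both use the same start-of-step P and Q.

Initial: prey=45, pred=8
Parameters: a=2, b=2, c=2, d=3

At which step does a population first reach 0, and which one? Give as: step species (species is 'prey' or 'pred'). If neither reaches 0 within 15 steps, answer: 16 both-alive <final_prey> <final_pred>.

Step 1: prey: 45+9-7=47; pred: 8+7-2=13
Step 2: prey: 47+9-12=44; pred: 13+12-3=22
Step 3: prey: 44+8-19=33; pred: 22+19-6=35
Step 4: prey: 33+6-23=16; pred: 35+23-10=48
Step 5: prey: 16+3-15=4; pred: 48+15-14=49
Step 6: prey: 4+0-3=1; pred: 49+3-14=38
Step 7: prey: 1+0-0=1; pred: 38+0-11=27
Step 8: prey: 1+0-0=1; pred: 27+0-8=19
Step 9: prey: 1+0-0=1; pred: 19+0-5=14
Step 10: prey: 1+0-0=1; pred: 14+0-4=10
Step 11: prey: 1+0-0=1; pred: 10+0-3=7
Step 12: prey: 1+0-0=1; pred: 7+0-2=5
Step 13: prey: 1+0-0=1; pred: 5+0-1=4
Step 14: prey: 1+0-0=1; pred: 4+0-1=3
Step 15: prey: 1+0-0=1; pred: 3+0-0=3
No extinction within 15 steps

Answer: 16 both-alive 1 3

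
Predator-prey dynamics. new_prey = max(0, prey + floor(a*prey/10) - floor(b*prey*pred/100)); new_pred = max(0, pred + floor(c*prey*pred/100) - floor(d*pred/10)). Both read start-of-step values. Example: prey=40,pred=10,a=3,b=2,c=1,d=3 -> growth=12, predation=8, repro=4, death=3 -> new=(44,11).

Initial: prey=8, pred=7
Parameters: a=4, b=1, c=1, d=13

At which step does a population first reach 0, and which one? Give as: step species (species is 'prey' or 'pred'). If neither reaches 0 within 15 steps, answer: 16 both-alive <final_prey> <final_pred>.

Answer: 1 pred

Derivation:
Step 1: prey: 8+3-0=11; pred: 7+0-9=0
First extinction: pred at step 1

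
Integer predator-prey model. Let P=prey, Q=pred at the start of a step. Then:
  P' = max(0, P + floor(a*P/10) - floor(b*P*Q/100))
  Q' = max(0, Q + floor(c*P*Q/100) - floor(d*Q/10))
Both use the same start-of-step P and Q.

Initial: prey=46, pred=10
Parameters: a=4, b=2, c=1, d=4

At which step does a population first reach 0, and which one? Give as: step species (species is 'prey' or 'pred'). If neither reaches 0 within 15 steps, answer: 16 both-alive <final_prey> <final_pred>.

Step 1: prey: 46+18-9=55; pred: 10+4-4=10
Step 2: prey: 55+22-11=66; pred: 10+5-4=11
Step 3: prey: 66+26-14=78; pred: 11+7-4=14
Step 4: prey: 78+31-21=88; pred: 14+10-5=19
Step 5: prey: 88+35-33=90; pred: 19+16-7=28
Step 6: prey: 90+36-50=76; pred: 28+25-11=42
Step 7: prey: 76+30-63=43; pred: 42+31-16=57
Step 8: prey: 43+17-49=11; pred: 57+24-22=59
Step 9: prey: 11+4-12=3; pred: 59+6-23=42
Step 10: prey: 3+1-2=2; pred: 42+1-16=27
Step 11: prey: 2+0-1=1; pred: 27+0-10=17
Step 12: prey: 1+0-0=1; pred: 17+0-6=11
Step 13: prey: 1+0-0=1; pred: 11+0-4=7
Step 14: prey: 1+0-0=1; pred: 7+0-2=5
Step 15: prey: 1+0-0=1; pred: 5+0-2=3
No extinction within 15 steps

Answer: 16 both-alive 1 3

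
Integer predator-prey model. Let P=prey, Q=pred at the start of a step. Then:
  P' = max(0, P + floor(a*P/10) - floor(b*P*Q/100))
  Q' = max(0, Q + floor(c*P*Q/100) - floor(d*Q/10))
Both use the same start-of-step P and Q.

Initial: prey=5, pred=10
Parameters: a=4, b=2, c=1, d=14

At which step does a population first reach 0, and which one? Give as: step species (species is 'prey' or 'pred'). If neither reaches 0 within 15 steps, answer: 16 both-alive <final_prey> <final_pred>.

Answer: 1 pred

Derivation:
Step 1: prey: 5+2-1=6; pred: 10+0-14=0
First extinction: pred at step 1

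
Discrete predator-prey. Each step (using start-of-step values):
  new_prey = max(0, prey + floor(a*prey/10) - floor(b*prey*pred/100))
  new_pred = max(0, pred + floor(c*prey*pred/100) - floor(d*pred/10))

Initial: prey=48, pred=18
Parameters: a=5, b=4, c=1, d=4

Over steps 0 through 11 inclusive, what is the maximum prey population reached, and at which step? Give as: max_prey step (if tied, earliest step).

Answer: 62 11

Derivation:
Step 1: prey: 48+24-34=38; pred: 18+8-7=19
Step 2: prey: 38+19-28=29; pred: 19+7-7=19
Step 3: prey: 29+14-22=21; pred: 19+5-7=17
Step 4: prey: 21+10-14=17; pred: 17+3-6=14
Step 5: prey: 17+8-9=16; pred: 14+2-5=11
Step 6: prey: 16+8-7=17; pred: 11+1-4=8
Step 7: prey: 17+8-5=20; pred: 8+1-3=6
Step 8: prey: 20+10-4=26; pred: 6+1-2=5
Step 9: prey: 26+13-5=34; pred: 5+1-2=4
Step 10: prey: 34+17-5=46; pred: 4+1-1=4
Step 11: prey: 46+23-7=62; pred: 4+1-1=4
Max prey = 62 at step 11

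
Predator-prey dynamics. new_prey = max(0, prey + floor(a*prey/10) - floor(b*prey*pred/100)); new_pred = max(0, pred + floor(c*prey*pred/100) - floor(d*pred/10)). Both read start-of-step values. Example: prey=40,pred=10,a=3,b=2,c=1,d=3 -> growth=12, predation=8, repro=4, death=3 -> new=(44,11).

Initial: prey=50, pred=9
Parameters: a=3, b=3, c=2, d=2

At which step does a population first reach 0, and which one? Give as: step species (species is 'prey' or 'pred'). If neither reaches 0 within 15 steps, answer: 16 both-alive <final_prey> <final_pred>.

Answer: 4 prey

Derivation:
Step 1: prey: 50+15-13=52; pred: 9+9-1=17
Step 2: prey: 52+15-26=41; pred: 17+17-3=31
Step 3: prey: 41+12-38=15; pred: 31+25-6=50
Step 4: prey: 15+4-22=0; pred: 50+15-10=55
First extinction: prey at step 4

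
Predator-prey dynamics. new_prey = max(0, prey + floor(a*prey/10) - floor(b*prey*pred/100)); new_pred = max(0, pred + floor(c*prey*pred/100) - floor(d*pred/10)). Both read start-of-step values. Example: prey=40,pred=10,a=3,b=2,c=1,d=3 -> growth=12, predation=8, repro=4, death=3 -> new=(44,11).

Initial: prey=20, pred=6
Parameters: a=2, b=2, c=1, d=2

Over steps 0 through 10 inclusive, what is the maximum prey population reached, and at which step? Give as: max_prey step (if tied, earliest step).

Step 1: prey: 20+4-2=22; pred: 6+1-1=6
Step 2: prey: 22+4-2=24; pred: 6+1-1=6
Step 3: prey: 24+4-2=26; pred: 6+1-1=6
Step 4: prey: 26+5-3=28; pred: 6+1-1=6
Step 5: prey: 28+5-3=30; pred: 6+1-1=6
Step 6: prey: 30+6-3=33; pred: 6+1-1=6
Step 7: prey: 33+6-3=36; pred: 6+1-1=6
Step 8: prey: 36+7-4=39; pred: 6+2-1=7
Step 9: prey: 39+7-5=41; pred: 7+2-1=8
Step 10: prey: 41+8-6=43; pred: 8+3-1=10
Max prey = 43 at step 10

Answer: 43 10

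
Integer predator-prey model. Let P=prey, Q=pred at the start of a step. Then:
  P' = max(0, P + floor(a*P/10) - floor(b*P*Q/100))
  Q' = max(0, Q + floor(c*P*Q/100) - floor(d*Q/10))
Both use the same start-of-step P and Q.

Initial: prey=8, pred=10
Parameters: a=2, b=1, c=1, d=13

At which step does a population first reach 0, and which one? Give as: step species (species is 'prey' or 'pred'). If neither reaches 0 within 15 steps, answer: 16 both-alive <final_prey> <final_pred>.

Step 1: prey: 8+1-0=9; pred: 10+0-13=0
First extinction: pred at step 1

Answer: 1 pred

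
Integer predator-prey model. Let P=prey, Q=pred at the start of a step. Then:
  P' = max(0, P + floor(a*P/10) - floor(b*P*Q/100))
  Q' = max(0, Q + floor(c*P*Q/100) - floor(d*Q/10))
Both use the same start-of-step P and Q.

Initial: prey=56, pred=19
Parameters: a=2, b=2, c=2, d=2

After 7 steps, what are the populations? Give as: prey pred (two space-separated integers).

Step 1: prey: 56+11-21=46; pred: 19+21-3=37
Step 2: prey: 46+9-34=21; pred: 37+34-7=64
Step 3: prey: 21+4-26=0; pred: 64+26-12=78
Step 4: prey: 0+0-0=0; pred: 78+0-15=63
Step 5: prey: 0+0-0=0; pred: 63+0-12=51
Step 6: prey: 0+0-0=0; pred: 51+0-10=41
Step 7: prey: 0+0-0=0; pred: 41+0-8=33

Answer: 0 33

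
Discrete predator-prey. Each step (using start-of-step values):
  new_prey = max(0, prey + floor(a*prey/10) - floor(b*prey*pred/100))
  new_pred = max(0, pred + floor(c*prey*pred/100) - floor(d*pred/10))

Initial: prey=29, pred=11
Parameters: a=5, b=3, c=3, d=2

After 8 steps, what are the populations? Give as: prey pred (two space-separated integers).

Step 1: prey: 29+14-9=34; pred: 11+9-2=18
Step 2: prey: 34+17-18=33; pred: 18+18-3=33
Step 3: prey: 33+16-32=17; pred: 33+32-6=59
Step 4: prey: 17+8-30=0; pred: 59+30-11=78
Step 5: prey: 0+0-0=0; pred: 78+0-15=63
Step 6: prey: 0+0-0=0; pred: 63+0-12=51
Step 7: prey: 0+0-0=0; pred: 51+0-10=41
Step 8: prey: 0+0-0=0; pred: 41+0-8=33

Answer: 0 33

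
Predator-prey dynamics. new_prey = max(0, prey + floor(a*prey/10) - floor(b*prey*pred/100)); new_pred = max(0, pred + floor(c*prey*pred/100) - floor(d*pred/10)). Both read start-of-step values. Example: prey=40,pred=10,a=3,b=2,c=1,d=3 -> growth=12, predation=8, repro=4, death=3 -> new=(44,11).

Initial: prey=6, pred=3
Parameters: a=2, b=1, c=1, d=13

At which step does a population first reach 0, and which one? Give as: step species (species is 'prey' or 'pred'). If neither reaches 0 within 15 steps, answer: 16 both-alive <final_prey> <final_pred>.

Step 1: prey: 6+1-0=7; pred: 3+0-3=0
First extinction: pred at step 1

Answer: 1 pred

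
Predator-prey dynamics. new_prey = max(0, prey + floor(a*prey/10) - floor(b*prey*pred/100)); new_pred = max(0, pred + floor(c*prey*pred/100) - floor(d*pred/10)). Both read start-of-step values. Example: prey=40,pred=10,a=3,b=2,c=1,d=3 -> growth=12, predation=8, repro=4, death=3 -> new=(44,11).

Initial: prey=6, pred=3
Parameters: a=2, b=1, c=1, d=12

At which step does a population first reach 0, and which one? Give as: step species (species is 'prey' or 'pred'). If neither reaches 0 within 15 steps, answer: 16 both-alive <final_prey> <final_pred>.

Step 1: prey: 6+1-0=7; pred: 3+0-3=0
First extinction: pred at step 1

Answer: 1 pred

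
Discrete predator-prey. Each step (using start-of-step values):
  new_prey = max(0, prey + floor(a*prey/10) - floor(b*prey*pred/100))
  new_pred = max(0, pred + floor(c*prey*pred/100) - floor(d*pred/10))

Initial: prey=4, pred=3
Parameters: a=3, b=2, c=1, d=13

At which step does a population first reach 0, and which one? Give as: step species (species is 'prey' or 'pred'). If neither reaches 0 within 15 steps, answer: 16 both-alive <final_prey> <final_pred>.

Answer: 1 pred

Derivation:
Step 1: prey: 4+1-0=5; pred: 3+0-3=0
First extinction: pred at step 1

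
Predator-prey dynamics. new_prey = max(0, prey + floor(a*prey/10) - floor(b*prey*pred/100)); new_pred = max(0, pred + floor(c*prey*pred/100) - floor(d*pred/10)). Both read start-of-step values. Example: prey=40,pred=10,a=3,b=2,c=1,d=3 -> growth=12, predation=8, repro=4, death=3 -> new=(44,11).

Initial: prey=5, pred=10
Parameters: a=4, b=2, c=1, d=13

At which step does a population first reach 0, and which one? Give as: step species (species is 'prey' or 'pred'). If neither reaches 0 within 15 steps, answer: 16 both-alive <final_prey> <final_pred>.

Step 1: prey: 5+2-1=6; pred: 10+0-13=0
First extinction: pred at step 1

Answer: 1 pred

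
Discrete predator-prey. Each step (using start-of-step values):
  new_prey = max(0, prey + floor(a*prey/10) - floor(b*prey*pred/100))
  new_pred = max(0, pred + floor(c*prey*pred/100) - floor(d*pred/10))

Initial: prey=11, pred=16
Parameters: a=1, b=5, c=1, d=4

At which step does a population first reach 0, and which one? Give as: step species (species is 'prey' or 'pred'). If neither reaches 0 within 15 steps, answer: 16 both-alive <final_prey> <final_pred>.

Step 1: prey: 11+1-8=4; pred: 16+1-6=11
Step 2: prey: 4+0-2=2; pred: 11+0-4=7
Step 3: prey: 2+0-0=2; pred: 7+0-2=5
Step 4: prey: 2+0-0=2; pred: 5+0-2=3
Step 5: prey: 2+0-0=2; pred: 3+0-1=2
Step 6: prey: 2+0-0=2; pred: 2+0-0=2
Steps 7-15: state stable at prey=2, pred=2 (no change)
No extinction within 15 steps

Answer: 16 both-alive 2 2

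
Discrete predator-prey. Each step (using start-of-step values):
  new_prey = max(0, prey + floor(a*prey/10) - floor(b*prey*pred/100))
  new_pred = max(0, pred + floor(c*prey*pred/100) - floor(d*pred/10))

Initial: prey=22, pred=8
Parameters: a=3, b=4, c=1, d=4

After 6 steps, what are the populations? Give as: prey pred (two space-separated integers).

Answer: 40 2

Derivation:
Step 1: prey: 22+6-7=21; pred: 8+1-3=6
Step 2: prey: 21+6-5=22; pred: 6+1-2=5
Step 3: prey: 22+6-4=24; pred: 5+1-2=4
Step 4: prey: 24+7-3=28; pred: 4+0-1=3
Step 5: prey: 28+8-3=33; pred: 3+0-1=2
Step 6: prey: 33+9-2=40; pred: 2+0-0=2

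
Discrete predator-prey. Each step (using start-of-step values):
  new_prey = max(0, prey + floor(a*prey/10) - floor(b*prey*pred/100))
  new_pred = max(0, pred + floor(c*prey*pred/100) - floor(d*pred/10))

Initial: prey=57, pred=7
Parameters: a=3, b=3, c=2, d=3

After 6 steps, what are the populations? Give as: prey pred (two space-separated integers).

Answer: 0 31

Derivation:
Step 1: prey: 57+17-11=63; pred: 7+7-2=12
Step 2: prey: 63+18-22=59; pred: 12+15-3=24
Step 3: prey: 59+17-42=34; pred: 24+28-7=45
Step 4: prey: 34+10-45=0; pred: 45+30-13=62
Step 5: prey: 0+0-0=0; pred: 62+0-18=44
Step 6: prey: 0+0-0=0; pred: 44+0-13=31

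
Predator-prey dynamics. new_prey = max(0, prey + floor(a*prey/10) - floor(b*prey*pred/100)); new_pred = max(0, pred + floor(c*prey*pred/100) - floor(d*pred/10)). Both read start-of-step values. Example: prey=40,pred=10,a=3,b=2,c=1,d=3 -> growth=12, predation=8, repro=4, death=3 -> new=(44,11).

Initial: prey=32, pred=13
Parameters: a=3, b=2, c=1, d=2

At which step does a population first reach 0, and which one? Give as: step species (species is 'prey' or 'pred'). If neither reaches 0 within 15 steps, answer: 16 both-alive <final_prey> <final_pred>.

Step 1: prey: 32+9-8=33; pred: 13+4-2=15
Step 2: prey: 33+9-9=33; pred: 15+4-3=16
Step 3: prey: 33+9-10=32; pred: 16+5-3=18
Step 4: prey: 32+9-11=30; pred: 18+5-3=20
Step 5: prey: 30+9-12=27; pred: 20+6-4=22
Step 6: prey: 27+8-11=24; pred: 22+5-4=23
Step 7: prey: 24+7-11=20; pred: 23+5-4=24
Step 8: prey: 20+6-9=17; pred: 24+4-4=24
Step 9: prey: 17+5-8=14; pred: 24+4-4=24
Step 10: prey: 14+4-6=12; pred: 24+3-4=23
Step 11: prey: 12+3-5=10; pred: 23+2-4=21
Step 12: prey: 10+3-4=9; pred: 21+2-4=19
Step 13: prey: 9+2-3=8; pred: 19+1-3=17
Step 14: prey: 8+2-2=8; pred: 17+1-3=15
Step 15: prey: 8+2-2=8; pred: 15+1-3=13
No extinction within 15 steps

Answer: 16 both-alive 8 13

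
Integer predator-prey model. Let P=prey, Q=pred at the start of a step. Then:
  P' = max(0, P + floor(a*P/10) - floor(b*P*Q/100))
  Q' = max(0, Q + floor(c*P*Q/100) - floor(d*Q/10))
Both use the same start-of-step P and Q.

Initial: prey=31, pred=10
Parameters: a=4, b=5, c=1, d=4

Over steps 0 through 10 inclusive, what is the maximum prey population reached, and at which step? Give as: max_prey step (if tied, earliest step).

Step 1: prey: 31+12-15=28; pred: 10+3-4=9
Step 2: prey: 28+11-12=27; pred: 9+2-3=8
Step 3: prey: 27+10-10=27; pred: 8+2-3=7
Step 4: prey: 27+10-9=28; pred: 7+1-2=6
Step 5: prey: 28+11-8=31; pred: 6+1-2=5
Step 6: prey: 31+12-7=36; pred: 5+1-2=4
Step 7: prey: 36+14-7=43; pred: 4+1-1=4
Step 8: prey: 43+17-8=52; pred: 4+1-1=4
Step 9: prey: 52+20-10=62; pred: 4+2-1=5
Step 10: prey: 62+24-15=71; pred: 5+3-2=6
Max prey = 71 at step 10

Answer: 71 10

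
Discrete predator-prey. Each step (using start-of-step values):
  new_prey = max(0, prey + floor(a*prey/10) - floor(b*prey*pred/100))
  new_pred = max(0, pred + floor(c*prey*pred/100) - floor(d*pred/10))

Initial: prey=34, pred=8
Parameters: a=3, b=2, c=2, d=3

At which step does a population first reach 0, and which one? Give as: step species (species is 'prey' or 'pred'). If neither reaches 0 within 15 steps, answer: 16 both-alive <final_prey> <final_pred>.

Answer: 16 both-alive 1 4

Derivation:
Step 1: prey: 34+10-5=39; pred: 8+5-2=11
Step 2: prey: 39+11-8=42; pred: 11+8-3=16
Step 3: prey: 42+12-13=41; pred: 16+13-4=25
Step 4: prey: 41+12-20=33; pred: 25+20-7=38
Step 5: prey: 33+9-25=17; pred: 38+25-11=52
Step 6: prey: 17+5-17=5; pred: 52+17-15=54
Step 7: prey: 5+1-5=1; pred: 54+5-16=43
Step 8: prey: 1+0-0=1; pred: 43+0-12=31
Step 9: prey: 1+0-0=1; pred: 31+0-9=22
Step 10: prey: 1+0-0=1; pred: 22+0-6=16
Step 11: prey: 1+0-0=1; pred: 16+0-4=12
Step 12: prey: 1+0-0=1; pred: 12+0-3=9
Step 13: prey: 1+0-0=1; pred: 9+0-2=7
Step 14: prey: 1+0-0=1; pred: 7+0-2=5
Step 15: prey: 1+0-0=1; pred: 5+0-1=4
No extinction within 15 steps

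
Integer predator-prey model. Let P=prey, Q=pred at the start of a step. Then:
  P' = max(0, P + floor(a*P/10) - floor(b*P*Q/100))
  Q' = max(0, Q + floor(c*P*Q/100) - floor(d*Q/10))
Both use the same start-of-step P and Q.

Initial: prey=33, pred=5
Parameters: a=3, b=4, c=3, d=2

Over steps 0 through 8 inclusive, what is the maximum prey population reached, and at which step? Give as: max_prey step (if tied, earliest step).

Step 1: prey: 33+9-6=36; pred: 5+4-1=8
Step 2: prey: 36+10-11=35; pred: 8+8-1=15
Step 3: prey: 35+10-21=24; pred: 15+15-3=27
Step 4: prey: 24+7-25=6; pred: 27+19-5=41
Step 5: prey: 6+1-9=0; pred: 41+7-8=40
Step 6: prey: 0+0-0=0; pred: 40+0-8=32
Step 7: prey: 0+0-0=0; pred: 32+0-6=26
Step 8: prey: 0+0-0=0; pred: 26+0-5=21
Max prey = 36 at step 1

Answer: 36 1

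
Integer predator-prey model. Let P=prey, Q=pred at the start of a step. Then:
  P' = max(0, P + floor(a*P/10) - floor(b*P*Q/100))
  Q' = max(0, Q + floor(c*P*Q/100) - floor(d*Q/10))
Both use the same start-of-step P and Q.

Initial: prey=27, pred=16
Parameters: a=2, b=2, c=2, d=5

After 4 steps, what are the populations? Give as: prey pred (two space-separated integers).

Step 1: prey: 27+5-8=24; pred: 16+8-8=16
Step 2: prey: 24+4-7=21; pred: 16+7-8=15
Step 3: prey: 21+4-6=19; pred: 15+6-7=14
Step 4: prey: 19+3-5=17; pred: 14+5-7=12

Answer: 17 12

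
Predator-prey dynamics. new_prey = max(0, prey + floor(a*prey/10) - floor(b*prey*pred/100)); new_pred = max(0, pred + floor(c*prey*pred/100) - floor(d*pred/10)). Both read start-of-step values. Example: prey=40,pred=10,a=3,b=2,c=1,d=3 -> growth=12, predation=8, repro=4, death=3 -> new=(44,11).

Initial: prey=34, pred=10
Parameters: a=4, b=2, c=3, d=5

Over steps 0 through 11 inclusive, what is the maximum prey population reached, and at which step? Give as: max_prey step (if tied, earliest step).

Step 1: prey: 34+13-6=41; pred: 10+10-5=15
Step 2: prey: 41+16-12=45; pred: 15+18-7=26
Step 3: prey: 45+18-23=40; pred: 26+35-13=48
Step 4: prey: 40+16-38=18; pred: 48+57-24=81
Step 5: prey: 18+7-29=0; pred: 81+43-40=84
Step 6: prey: 0+0-0=0; pred: 84+0-42=42
Step 7: prey: 0+0-0=0; pred: 42+0-21=21
Step 8: prey: 0+0-0=0; pred: 21+0-10=11
Step 9: prey: 0+0-0=0; pred: 11+0-5=6
Step 10: prey: 0+0-0=0; pred: 6+0-3=3
Step 11: prey: 0+0-0=0; pred: 3+0-1=2
Max prey = 45 at step 2

Answer: 45 2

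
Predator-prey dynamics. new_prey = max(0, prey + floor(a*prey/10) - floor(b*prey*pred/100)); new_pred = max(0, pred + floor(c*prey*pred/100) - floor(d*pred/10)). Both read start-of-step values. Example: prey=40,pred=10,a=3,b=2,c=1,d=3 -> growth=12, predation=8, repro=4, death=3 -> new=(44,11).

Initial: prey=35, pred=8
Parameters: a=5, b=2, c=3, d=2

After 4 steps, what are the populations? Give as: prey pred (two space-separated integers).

Answer: 0 184

Derivation:
Step 1: prey: 35+17-5=47; pred: 8+8-1=15
Step 2: prey: 47+23-14=56; pred: 15+21-3=33
Step 3: prey: 56+28-36=48; pred: 33+55-6=82
Step 4: prey: 48+24-78=0; pred: 82+118-16=184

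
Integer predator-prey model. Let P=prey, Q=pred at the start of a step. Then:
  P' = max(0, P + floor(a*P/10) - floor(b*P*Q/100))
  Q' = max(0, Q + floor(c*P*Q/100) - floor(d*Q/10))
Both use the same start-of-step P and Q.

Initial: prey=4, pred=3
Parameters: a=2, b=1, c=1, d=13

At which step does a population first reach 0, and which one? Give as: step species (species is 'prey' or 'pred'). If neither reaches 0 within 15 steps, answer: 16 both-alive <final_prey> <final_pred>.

Step 1: prey: 4+0-0=4; pred: 3+0-3=0
First extinction: pred at step 1

Answer: 1 pred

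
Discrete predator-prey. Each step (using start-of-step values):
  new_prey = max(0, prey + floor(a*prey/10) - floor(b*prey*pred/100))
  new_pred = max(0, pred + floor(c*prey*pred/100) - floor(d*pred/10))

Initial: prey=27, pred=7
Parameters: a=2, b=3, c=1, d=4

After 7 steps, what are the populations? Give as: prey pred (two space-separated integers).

Step 1: prey: 27+5-5=27; pred: 7+1-2=6
Step 2: prey: 27+5-4=28; pred: 6+1-2=5
Step 3: prey: 28+5-4=29; pred: 5+1-2=4
Step 4: prey: 29+5-3=31; pred: 4+1-1=4
Step 5: prey: 31+6-3=34; pred: 4+1-1=4
Step 6: prey: 34+6-4=36; pred: 4+1-1=4
Step 7: prey: 36+7-4=39; pred: 4+1-1=4

Answer: 39 4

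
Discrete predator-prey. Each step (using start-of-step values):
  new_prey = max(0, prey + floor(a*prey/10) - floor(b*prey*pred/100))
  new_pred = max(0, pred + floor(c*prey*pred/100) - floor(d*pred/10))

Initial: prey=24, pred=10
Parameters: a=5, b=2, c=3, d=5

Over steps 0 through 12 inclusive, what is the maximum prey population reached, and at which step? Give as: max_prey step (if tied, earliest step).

Answer: 48 3

Derivation:
Step 1: prey: 24+12-4=32; pred: 10+7-5=12
Step 2: prey: 32+16-7=41; pred: 12+11-6=17
Step 3: prey: 41+20-13=48; pred: 17+20-8=29
Step 4: prey: 48+24-27=45; pred: 29+41-14=56
Step 5: prey: 45+22-50=17; pred: 56+75-28=103
Step 6: prey: 17+8-35=0; pred: 103+52-51=104
Step 7: prey: 0+0-0=0; pred: 104+0-52=52
Step 8: prey: 0+0-0=0; pred: 52+0-26=26
Step 9: prey: 0+0-0=0; pred: 26+0-13=13
Step 10: prey: 0+0-0=0; pred: 13+0-6=7
Step 11: prey: 0+0-0=0; pred: 7+0-3=4
Step 12: prey: 0+0-0=0; pred: 4+0-2=2
Max prey = 48 at step 3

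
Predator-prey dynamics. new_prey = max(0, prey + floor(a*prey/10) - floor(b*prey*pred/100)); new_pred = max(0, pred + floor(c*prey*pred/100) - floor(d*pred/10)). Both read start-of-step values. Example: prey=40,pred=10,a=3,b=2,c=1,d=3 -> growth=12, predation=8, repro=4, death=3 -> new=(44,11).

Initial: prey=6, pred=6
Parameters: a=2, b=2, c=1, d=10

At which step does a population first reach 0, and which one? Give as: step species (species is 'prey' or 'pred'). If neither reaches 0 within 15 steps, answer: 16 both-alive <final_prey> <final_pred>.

Step 1: prey: 6+1-0=7; pred: 6+0-6=0
First extinction: pred at step 1

Answer: 1 pred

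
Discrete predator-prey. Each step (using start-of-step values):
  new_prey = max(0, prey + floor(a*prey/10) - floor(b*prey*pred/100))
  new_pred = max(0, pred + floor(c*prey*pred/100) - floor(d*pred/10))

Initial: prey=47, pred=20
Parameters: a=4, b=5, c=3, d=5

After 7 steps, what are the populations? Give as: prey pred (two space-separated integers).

Answer: 0 2

Derivation:
Step 1: prey: 47+18-47=18; pred: 20+28-10=38
Step 2: prey: 18+7-34=0; pred: 38+20-19=39
Step 3: prey: 0+0-0=0; pred: 39+0-19=20
Step 4: prey: 0+0-0=0; pred: 20+0-10=10
Step 5: prey: 0+0-0=0; pred: 10+0-5=5
Step 6: prey: 0+0-0=0; pred: 5+0-2=3
Step 7: prey: 0+0-0=0; pred: 3+0-1=2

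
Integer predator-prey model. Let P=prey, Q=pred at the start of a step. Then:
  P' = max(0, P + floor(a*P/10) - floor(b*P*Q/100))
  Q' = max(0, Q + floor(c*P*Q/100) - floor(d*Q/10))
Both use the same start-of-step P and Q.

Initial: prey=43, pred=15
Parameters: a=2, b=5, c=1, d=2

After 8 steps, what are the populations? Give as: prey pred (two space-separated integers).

Answer: 1 6

Derivation:
Step 1: prey: 43+8-32=19; pred: 15+6-3=18
Step 2: prey: 19+3-17=5; pred: 18+3-3=18
Step 3: prey: 5+1-4=2; pred: 18+0-3=15
Step 4: prey: 2+0-1=1; pred: 15+0-3=12
Step 5: prey: 1+0-0=1; pred: 12+0-2=10
Step 6: prey: 1+0-0=1; pred: 10+0-2=8
Step 7: prey: 1+0-0=1; pred: 8+0-1=7
Step 8: prey: 1+0-0=1; pred: 7+0-1=6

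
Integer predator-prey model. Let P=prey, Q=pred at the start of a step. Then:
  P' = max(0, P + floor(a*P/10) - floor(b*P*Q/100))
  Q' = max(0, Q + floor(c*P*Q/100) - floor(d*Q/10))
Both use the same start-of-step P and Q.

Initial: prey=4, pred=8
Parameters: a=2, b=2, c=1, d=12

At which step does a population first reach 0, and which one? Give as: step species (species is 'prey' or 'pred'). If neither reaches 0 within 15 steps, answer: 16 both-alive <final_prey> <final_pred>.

Step 1: prey: 4+0-0=4; pred: 8+0-9=0
First extinction: pred at step 1

Answer: 1 pred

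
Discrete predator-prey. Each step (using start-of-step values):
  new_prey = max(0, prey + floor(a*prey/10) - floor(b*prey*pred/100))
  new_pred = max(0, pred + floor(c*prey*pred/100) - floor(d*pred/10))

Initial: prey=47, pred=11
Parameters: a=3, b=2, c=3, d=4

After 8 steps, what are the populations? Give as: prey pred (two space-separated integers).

Answer: 0 14

Derivation:
Step 1: prey: 47+14-10=51; pred: 11+15-4=22
Step 2: prey: 51+15-22=44; pred: 22+33-8=47
Step 3: prey: 44+13-41=16; pred: 47+62-18=91
Step 4: prey: 16+4-29=0; pred: 91+43-36=98
Step 5: prey: 0+0-0=0; pred: 98+0-39=59
Step 6: prey: 0+0-0=0; pred: 59+0-23=36
Step 7: prey: 0+0-0=0; pred: 36+0-14=22
Step 8: prey: 0+0-0=0; pred: 22+0-8=14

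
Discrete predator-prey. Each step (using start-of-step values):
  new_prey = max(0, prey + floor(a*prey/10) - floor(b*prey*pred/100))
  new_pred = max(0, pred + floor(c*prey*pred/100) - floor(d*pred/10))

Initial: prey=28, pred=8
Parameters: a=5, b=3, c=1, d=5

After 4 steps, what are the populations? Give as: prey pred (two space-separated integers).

Step 1: prey: 28+14-6=36; pred: 8+2-4=6
Step 2: prey: 36+18-6=48; pred: 6+2-3=5
Step 3: prey: 48+24-7=65; pred: 5+2-2=5
Step 4: prey: 65+32-9=88; pred: 5+3-2=6

Answer: 88 6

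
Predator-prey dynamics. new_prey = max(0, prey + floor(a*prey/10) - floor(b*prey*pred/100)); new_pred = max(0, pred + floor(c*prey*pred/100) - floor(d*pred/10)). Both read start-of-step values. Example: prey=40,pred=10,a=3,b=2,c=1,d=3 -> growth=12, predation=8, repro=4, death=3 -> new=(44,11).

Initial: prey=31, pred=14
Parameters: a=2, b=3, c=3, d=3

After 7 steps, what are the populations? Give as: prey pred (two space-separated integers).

Answer: 0 10

Derivation:
Step 1: prey: 31+6-13=24; pred: 14+13-4=23
Step 2: prey: 24+4-16=12; pred: 23+16-6=33
Step 3: prey: 12+2-11=3; pred: 33+11-9=35
Step 4: prey: 3+0-3=0; pred: 35+3-10=28
Step 5: prey: 0+0-0=0; pred: 28+0-8=20
Step 6: prey: 0+0-0=0; pred: 20+0-6=14
Step 7: prey: 0+0-0=0; pred: 14+0-4=10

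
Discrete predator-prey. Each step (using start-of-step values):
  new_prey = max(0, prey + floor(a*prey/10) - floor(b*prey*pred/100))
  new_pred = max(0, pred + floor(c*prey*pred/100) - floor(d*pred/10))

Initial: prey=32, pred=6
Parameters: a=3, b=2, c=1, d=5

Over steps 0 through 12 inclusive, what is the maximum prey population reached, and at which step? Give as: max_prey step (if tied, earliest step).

Step 1: prey: 32+9-3=38; pred: 6+1-3=4
Step 2: prey: 38+11-3=46; pred: 4+1-2=3
Step 3: prey: 46+13-2=57; pred: 3+1-1=3
Step 4: prey: 57+17-3=71; pred: 3+1-1=3
Step 5: prey: 71+21-4=88; pred: 3+2-1=4
Step 6: prey: 88+26-7=107; pred: 4+3-2=5
Step 7: prey: 107+32-10=129; pred: 5+5-2=8
Step 8: prey: 129+38-20=147; pred: 8+10-4=14
Step 9: prey: 147+44-41=150; pred: 14+20-7=27
Step 10: prey: 150+45-81=114; pred: 27+40-13=54
Step 11: prey: 114+34-123=25; pred: 54+61-27=88
Step 12: prey: 25+7-44=0; pred: 88+22-44=66
Max prey = 150 at step 9

Answer: 150 9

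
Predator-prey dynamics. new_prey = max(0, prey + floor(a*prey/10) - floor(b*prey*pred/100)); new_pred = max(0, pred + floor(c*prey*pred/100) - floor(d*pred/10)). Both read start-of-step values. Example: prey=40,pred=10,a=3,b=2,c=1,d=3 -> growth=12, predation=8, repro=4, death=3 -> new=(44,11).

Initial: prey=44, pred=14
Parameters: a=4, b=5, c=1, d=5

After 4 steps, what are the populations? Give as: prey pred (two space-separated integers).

Step 1: prey: 44+17-30=31; pred: 14+6-7=13
Step 2: prey: 31+12-20=23; pred: 13+4-6=11
Step 3: prey: 23+9-12=20; pred: 11+2-5=8
Step 4: prey: 20+8-8=20; pred: 8+1-4=5

Answer: 20 5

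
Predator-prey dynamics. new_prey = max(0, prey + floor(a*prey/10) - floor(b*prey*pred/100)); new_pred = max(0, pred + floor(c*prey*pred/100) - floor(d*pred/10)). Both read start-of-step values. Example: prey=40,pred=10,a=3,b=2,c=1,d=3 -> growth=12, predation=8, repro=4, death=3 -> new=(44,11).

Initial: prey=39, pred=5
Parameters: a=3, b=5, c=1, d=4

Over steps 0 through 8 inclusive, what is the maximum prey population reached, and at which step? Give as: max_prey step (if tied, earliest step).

Answer: 63 6

Derivation:
Step 1: prey: 39+11-9=41; pred: 5+1-2=4
Step 2: prey: 41+12-8=45; pred: 4+1-1=4
Step 3: prey: 45+13-9=49; pred: 4+1-1=4
Step 4: prey: 49+14-9=54; pred: 4+1-1=4
Step 5: prey: 54+16-10=60; pred: 4+2-1=5
Step 6: prey: 60+18-15=63; pred: 5+3-2=6
Step 7: prey: 63+18-18=63; pred: 6+3-2=7
Step 8: prey: 63+18-22=59; pred: 7+4-2=9
Max prey = 63 at step 6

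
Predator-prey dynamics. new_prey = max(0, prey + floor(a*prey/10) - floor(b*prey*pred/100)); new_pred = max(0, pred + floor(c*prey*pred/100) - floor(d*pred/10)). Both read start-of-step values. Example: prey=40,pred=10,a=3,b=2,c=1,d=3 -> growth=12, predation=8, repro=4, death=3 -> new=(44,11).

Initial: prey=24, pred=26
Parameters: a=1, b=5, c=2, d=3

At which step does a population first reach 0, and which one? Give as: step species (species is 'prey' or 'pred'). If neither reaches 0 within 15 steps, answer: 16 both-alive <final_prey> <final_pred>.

Step 1: prey: 24+2-31=0; pred: 26+12-7=31
First extinction: prey at step 1

Answer: 1 prey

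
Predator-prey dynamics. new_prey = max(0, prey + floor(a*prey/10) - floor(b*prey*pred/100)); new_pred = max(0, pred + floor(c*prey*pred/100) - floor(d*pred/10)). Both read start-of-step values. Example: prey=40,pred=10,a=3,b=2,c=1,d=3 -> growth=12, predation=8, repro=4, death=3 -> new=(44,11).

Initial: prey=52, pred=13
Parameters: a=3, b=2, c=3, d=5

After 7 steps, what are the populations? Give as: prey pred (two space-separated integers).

Step 1: prey: 52+15-13=54; pred: 13+20-6=27
Step 2: prey: 54+16-29=41; pred: 27+43-13=57
Step 3: prey: 41+12-46=7; pred: 57+70-28=99
Step 4: prey: 7+2-13=0; pred: 99+20-49=70
Step 5: prey: 0+0-0=0; pred: 70+0-35=35
Step 6: prey: 0+0-0=0; pred: 35+0-17=18
Step 7: prey: 0+0-0=0; pred: 18+0-9=9

Answer: 0 9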